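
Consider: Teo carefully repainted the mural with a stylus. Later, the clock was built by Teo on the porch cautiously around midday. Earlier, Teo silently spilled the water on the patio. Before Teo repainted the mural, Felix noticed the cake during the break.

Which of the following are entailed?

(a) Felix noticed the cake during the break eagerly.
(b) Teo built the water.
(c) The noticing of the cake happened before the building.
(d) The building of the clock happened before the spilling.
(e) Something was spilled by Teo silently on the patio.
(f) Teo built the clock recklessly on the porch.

(a) Not entailed — 'eagerly' adds information not in the original event.
(b) Not entailed — Teo built the clock, not the water; the water belongs to the spilling event.
(c) Entailed — the narrative places the noticing before the building.
(d) Not entailed — the narrative places the spilling before the building, not after.
(e) Entailed — the original entails any weakening of itself; this just generalizes the patient.
(f) Not entailed — 'recklessly' adds a manner not in (and inconsistent with) the original.

(c), (e)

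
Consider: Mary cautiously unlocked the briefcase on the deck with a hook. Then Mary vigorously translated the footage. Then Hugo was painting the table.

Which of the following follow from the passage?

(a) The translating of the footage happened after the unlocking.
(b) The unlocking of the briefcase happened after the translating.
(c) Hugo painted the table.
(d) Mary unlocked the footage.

(a)

(a) Entailed — the narrative places the unlocking before the translating.
(b) Not entailed — the narrative places the unlocking before the translating, not after.
(c) Not entailed — 'was painting' is progressive on an accomplishment; it does not entail the completed 'painted'.
(d) Not entailed — Mary unlocked the briefcase, not the footage; the footage belongs to the translating event.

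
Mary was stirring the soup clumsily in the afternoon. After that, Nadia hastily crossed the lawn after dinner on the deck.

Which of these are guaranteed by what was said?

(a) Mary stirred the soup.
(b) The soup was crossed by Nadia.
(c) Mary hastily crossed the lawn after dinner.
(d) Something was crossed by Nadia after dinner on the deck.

(a) Entailed — 'stir' is an activity; 'was stirring' entails that some stirring happened, so 'stirred' holds.
(b) Not entailed — Nadia crossed the lawn, not the soup; the soup belongs to the stirring event.
(c) Not entailed — the passage has Nadia crossing the lawn, not Mary.
(d) Entailed — every conjunct here is already in the original crossing event.

(a), (d)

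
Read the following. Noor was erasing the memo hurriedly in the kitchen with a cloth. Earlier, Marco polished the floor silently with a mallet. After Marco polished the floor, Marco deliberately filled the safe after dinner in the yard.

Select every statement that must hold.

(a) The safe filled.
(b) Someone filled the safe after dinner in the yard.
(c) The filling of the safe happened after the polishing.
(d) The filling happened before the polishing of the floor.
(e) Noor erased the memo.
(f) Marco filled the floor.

(a) Entailed — 'Marco filled the safe' is causative; it entails the inchoative 'the safe filled'.
(b) Entailed — every conjunct here is already in the original filling event.
(c) Entailed — the narrative places the polishing before the filling.
(d) Not entailed — the narrative places the polishing before the filling, not after.
(e) Not entailed — 'was erasing' is progressive on an accomplishment; it does not entail the completed 'erased'.
(f) Not entailed — Marco filled the safe, not the floor; the floor belongs to the polishing event.

(a), (b), (c)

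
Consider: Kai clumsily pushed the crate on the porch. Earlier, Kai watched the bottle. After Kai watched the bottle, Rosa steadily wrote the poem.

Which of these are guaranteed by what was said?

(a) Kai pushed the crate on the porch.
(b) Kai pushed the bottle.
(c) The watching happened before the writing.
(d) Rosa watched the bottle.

(a) Entailed — dropping 'clumsily' leaves a sub-description the original still satisfies.
(b) Not entailed — Kai pushed the crate, not the bottle; the bottle belongs to the watching event.
(c) Entailed — the narrative places the watching before the writing.
(d) Not entailed — the passage has Kai watching the bottle, not Rosa.

(a), (c)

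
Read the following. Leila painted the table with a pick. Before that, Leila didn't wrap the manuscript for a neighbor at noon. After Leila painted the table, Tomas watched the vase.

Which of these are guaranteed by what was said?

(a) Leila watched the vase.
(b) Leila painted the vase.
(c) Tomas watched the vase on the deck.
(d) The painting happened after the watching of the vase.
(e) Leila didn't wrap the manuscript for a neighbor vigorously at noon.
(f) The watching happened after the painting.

(e), (f)

(a) Not entailed — the passage has Tomas watching the vase, not Leila.
(b) Not entailed — Leila painted the table, not the vase; the vase belongs to the watching event.
(c) Not entailed — 'on the deck' adds information not in the original event.
(d) Not entailed — the narrative places the painting before the watching, not after.
(e) Entailed — under negation, adding a further restriction is entailed: if no such wrapping event occurred, none occurred vigorously either.
(f) Entailed — the narrative places the painting before the watching.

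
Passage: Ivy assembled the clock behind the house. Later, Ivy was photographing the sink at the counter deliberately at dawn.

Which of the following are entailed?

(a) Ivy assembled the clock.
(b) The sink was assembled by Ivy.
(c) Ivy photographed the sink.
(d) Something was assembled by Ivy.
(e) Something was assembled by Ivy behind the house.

(a), (d), (e)

(a) Entailed — this follows by dropping conjuncts from the assembling event's description.
(b) Not entailed — Ivy assembled the clock, not the sink; the sink belongs to the photographing event.
(c) Not entailed — 'was photographing' is progressive on an accomplishment; it does not entail the completed 'photographed'.
(d) Entailed — dropping 'behind the house' and generalizing the patient leaves a sub-description the original still satisfies.
(e) Entailed — the original entails any weakening of itself; this just generalizes the patient.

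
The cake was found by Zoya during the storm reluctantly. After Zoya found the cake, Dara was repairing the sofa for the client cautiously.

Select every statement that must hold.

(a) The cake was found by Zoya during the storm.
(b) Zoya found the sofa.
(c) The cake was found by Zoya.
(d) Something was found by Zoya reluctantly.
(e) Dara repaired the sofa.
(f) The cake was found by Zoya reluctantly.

(a), (c), (d), (f)

(a) Entailed — every conjunct here is already in the original finding event.
(b) Not entailed — Zoya found the cake, not the sofa; the sofa belongs to the repairing event.
(c) Entailed — this follows by dropping conjuncts from the finding event's description.
(d) Entailed — the original entails any weakening of itself; this just drops 'during the storm' and generalizes the patient.
(e) Not entailed — 'was repairing' is progressive on an accomplishment; it does not entail the completed 'repaired'.
(f) Entailed — every conjunct here is already in the original finding event.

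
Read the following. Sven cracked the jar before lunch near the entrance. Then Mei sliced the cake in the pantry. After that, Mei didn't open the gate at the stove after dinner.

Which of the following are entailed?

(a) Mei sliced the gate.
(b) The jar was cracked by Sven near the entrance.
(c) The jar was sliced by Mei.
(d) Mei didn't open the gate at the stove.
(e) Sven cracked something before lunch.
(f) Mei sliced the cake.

(a) Not entailed — Mei sliced the cake, not the gate; the gate belongs to the opening event.
(b) Entailed — the original entails any weakening of itself; this just drops 'before lunch'.
(c) Not entailed — Mei sliced the cake, not the jar; the jar belongs to the cracking event.
(d) Not entailed — dropping 'after dinner' under negation is not valid — the original leaves open that Mei opened the gate some other way.
(e) Entailed — dropping 'near the entrance' and generalizing the patient leaves a sub-description the original still satisfies.
(f) Entailed — the original entails any weakening of itself; this just drops 'in the pantry'.

(b), (e), (f)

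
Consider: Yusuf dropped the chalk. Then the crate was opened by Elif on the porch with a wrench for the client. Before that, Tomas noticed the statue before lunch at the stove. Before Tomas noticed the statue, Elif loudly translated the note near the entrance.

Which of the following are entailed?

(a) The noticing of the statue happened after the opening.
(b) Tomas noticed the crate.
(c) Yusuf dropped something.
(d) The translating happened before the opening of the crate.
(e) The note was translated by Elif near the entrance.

(a) Not entailed — the narrative places the noticing before the opening, not after.
(b) Not entailed — Tomas noticed the statue, not the crate; the crate belongs to the opening event.
(c) Entailed — the original entails any weakening of itself; this just generalizes the patient.
(d) Entailed — the narrative places the translating before the opening.
(e) Entailed — the original entails any weakening of itself; this just drops 'loudly'.

(c), (d), (e)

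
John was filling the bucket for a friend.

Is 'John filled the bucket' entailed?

no

'was filling' is progressive; for an accomplishment like 'fill the bucket', it doesn't entail completion.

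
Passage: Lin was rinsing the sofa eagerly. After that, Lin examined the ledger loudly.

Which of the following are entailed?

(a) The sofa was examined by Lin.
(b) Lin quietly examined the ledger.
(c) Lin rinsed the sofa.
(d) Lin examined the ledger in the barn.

(c)

(a) Not entailed — Lin examined the ledger, not the sofa; the sofa belongs to the rinsing event.
(b) Not entailed — 'quietly' adds a manner not in (and inconsistent with) the original.
(c) Entailed — 'rinse' is an activity; 'was rinsing' entails that some rinsing happened, so 'rinsed' holds.
(d) Not entailed — 'in the barn' adds information not in the original event.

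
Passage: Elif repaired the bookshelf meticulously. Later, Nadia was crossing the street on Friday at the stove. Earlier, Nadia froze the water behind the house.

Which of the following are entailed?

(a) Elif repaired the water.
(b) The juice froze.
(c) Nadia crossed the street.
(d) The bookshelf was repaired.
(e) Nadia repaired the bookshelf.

(d)

(a) Not entailed — Elif repaired the bookshelf, not the water; the water belongs to the freezing event.
(b) Not entailed — the water is what froze, not the juice.
(c) Not entailed — 'was crossing' is progressive on an accomplishment; it does not entail the completed 'crossed'.
(d) Entailed — the original entails any weakening of itself; this just drops 'meticulously' and generalizes the agent.
(e) Not entailed — the passage has Elif repairing the bookshelf, not Nadia.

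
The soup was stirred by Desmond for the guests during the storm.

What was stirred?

'the soup' marks the patient of the stirring event.

the soup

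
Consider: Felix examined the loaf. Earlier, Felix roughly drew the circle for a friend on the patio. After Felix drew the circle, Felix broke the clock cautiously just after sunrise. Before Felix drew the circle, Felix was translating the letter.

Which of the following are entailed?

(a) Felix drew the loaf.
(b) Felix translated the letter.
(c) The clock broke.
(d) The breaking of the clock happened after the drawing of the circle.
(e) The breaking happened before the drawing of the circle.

(c), (d)

(a) Not entailed — Felix drew the circle, not the loaf; the loaf belongs to the examining event.
(b) Not entailed — 'was translating' is progressive on an accomplishment; it does not entail the completed 'translated'.
(c) Entailed — 'Felix broke the clock' is causative; it entails the inchoative 'the clock broke'.
(d) Entailed — the narrative places the drawing before the breaking.
(e) Not entailed — the narrative places the drawing before the breaking, not after.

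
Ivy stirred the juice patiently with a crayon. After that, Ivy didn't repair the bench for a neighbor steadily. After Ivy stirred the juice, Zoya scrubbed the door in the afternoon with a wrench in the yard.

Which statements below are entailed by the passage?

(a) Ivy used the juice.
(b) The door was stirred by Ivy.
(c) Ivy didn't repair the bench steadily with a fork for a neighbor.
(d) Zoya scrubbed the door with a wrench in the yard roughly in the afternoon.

(c)

(a) Not entailed — the juice is the patient, not an instrument — Ivy used a crayon.
(b) Not entailed — Ivy stirred the juice, not the door; the door belongs to the scrubbing event.
(c) Entailed — under negation, adding a further restriction is entailed: if no such repairing event occurred, none occurred with a fork either.
(d) Not entailed — 'roughly' adds information not in the original event.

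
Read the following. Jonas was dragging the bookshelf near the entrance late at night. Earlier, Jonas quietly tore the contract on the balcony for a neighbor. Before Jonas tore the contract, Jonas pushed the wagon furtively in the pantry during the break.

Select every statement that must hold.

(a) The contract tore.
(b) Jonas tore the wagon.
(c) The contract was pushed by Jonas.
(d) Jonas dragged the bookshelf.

(a) Entailed — 'Jonas tore the contract' is causative; it entails the inchoative 'the contract tore'.
(b) Not entailed — Jonas tore the contract, not the wagon; the wagon belongs to the pushing event.
(c) Not entailed — Jonas pushed the wagon, not the contract; the contract belongs to the tearing event.
(d) Entailed — 'drag' is an activity; 'was dragging' entails that some dragging happened, so 'dragged' holds.

(a), (d)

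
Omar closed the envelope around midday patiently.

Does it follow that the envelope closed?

'Omar closed the envelope' is the causative; it entails the inchoative 'the envelope closed'.

yes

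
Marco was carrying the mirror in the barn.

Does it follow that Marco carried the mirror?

yes

'carry' is atelic; if Marco was carrying the mirror, then Marco carried the mirror (for some time).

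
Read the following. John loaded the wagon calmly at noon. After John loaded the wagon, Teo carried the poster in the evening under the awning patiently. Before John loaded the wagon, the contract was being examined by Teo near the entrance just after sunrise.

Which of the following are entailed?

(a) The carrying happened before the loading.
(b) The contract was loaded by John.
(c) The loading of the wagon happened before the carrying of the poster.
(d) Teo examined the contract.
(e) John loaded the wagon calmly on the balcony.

(a) Not entailed — the narrative places the loading before the carrying, not after.
(b) Not entailed — John loaded the wagon, not the contract; the contract belongs to the examining event.
(c) Entailed — the narrative places the loading before the carrying.
(d) Entailed — 'examine' is an activity; 'was examining' entails that some examining happened, so 'examined' holds.
(e) Not entailed — 'on the balcony' adds information not in the original event.

(c), (d)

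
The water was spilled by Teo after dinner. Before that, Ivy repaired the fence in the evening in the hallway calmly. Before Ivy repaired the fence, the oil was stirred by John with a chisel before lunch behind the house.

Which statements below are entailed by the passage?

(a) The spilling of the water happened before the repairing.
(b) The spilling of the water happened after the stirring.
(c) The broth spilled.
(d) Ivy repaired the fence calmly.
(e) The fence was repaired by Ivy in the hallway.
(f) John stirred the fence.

(b), (d), (e)

(a) Not entailed — the narrative places the repairing before the spilling, not after.
(b) Entailed — the narrative places the stirring before the spilling.
(c) Not entailed — the water is what spilled, not the broth.
(d) Entailed — every conjunct here is already in the original repairing event.
(e) Entailed — this follows by dropping conjuncts from the repairing event's description.
(f) Not entailed — John stirred the oil, not the fence; the fence belongs to the repairing event.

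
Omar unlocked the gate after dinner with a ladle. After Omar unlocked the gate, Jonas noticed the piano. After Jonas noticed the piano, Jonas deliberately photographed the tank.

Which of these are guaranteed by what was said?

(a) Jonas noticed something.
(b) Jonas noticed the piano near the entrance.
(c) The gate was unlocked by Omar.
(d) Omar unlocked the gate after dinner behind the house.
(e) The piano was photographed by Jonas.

(a), (c)

(a) Entailed — generalizing the patient leaves a sub-description the original still satisfies.
(b) Not entailed — 'near the entrance' adds information not in the original event.
(c) Entailed — the original entails any weakening of itself; this just drops 'after dinner', 'with a ladle'.
(d) Not entailed — 'behind the house' adds information not in the original event.
(e) Not entailed — Jonas photographed the tank, not the piano; the piano belongs to the noticing event.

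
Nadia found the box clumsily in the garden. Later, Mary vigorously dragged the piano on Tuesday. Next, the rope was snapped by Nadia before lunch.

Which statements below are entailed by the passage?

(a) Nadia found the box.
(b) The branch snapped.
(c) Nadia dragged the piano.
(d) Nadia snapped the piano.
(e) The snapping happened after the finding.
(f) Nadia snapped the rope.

(a), (e), (f)

(a) Entailed — dropping 'clumsily', 'in the garden' leaves a sub-description the original still satisfies.
(b) Not entailed — the rope is what snapped, not the branch.
(c) Not entailed — the passage has Mary dragging the piano, not Nadia.
(d) Not entailed — Nadia snapped the rope, not the piano; the piano belongs to the dragging event.
(e) Entailed — the narrative places the finding before the snapping.
(f) Entailed — this follows by dropping conjuncts from the snapping event's description.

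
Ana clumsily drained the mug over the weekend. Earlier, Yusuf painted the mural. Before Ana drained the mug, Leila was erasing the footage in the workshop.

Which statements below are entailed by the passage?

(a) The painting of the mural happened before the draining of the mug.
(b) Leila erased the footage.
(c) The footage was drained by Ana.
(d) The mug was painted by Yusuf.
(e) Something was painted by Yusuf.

(a), (e)

(a) Entailed — the narrative places the painting before the draining.
(b) Not entailed — 'was erasing' is progressive on an accomplishment; it does not entail the completed 'erased'.
(c) Not entailed — Ana drained the mug, not the footage; the footage belongs to the erasing event.
(d) Not entailed — Yusuf painted the mural, not the mug; the mug belongs to the draining event.
(e) Entailed — this follows by dropping conjuncts from the painting event's description.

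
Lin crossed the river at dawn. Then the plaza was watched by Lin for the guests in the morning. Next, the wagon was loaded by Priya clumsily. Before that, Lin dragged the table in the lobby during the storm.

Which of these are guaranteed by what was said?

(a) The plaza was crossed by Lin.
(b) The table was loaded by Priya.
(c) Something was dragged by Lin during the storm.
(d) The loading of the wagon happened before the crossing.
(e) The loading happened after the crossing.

(c), (e)

(a) Not entailed — Lin crossed the river, not the plaza; the plaza belongs to the watching event.
(b) Not entailed — Priya loaded the wagon, not the table; the table belongs to the dragging event.
(c) Entailed — this follows by dropping conjuncts from the dragging event's description.
(d) Not entailed — the narrative places the crossing before the loading, not after.
(e) Entailed — the narrative places the crossing before the loading.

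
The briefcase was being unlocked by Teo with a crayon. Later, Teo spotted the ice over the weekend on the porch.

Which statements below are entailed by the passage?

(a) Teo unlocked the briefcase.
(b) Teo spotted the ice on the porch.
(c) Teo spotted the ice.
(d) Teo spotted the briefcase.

(a) Not entailed — 'was unlocking' is progressive on an accomplishment; it does not entail the completed 'unlocked'.
(b) Entailed — dropping 'over the weekend' leaves a sub-description the original still satisfies.
(c) Entailed — this follows by dropping conjuncts from the spotting event's description.
(d) Not entailed — Teo spotted the ice, not the briefcase; the briefcase belongs to the unlocking event.

(b), (c)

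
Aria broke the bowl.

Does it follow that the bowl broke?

yes

'Aria broke the bowl' is the causative; it entails the inchoative 'the bowl broke'.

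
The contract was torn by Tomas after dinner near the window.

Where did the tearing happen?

near the window

'near the window' marks the location of the tearing event.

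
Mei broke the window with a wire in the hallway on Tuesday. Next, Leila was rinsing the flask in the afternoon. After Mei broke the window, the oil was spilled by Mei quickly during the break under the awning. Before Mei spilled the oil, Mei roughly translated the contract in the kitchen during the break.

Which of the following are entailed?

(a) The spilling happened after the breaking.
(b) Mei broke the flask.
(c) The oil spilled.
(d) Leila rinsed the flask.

(a), (c), (d)

(a) Entailed — the narrative places the breaking before the spilling.
(b) Not entailed — Mei broke the window, not the flask; the flask belongs to the rinsing event.
(c) Entailed — 'Mei spilled the oil' is causative; it entails the inchoative 'the oil spilled'.
(d) Entailed — 'rinse' is an activity; 'was rinsing' entails that some rinsing happened, so 'rinsed' holds.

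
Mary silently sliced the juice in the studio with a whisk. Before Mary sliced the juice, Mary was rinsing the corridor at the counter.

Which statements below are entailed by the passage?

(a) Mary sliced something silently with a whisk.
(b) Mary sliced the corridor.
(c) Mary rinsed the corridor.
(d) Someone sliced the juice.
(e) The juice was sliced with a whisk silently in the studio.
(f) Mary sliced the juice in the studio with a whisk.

(a), (c), (d), (e), (f)

(a) Entailed — the original entails any weakening of itself; this just drops 'in the studio' and generalizes the patient.
(b) Not entailed — Mary sliced the juice, not the corridor; the corridor belongs to the rinsing event.
(c) Entailed — 'rinse' is an activity; 'was rinsing' entails that some rinsing happened, so 'rinsed' holds.
(d) Entailed — this follows by dropping conjuncts from the slicing event's description.
(e) Entailed — generalizing the agent leaves a sub-description the original still satisfies.
(f) Entailed — dropping 'silently' leaves a sub-description the original still satisfies.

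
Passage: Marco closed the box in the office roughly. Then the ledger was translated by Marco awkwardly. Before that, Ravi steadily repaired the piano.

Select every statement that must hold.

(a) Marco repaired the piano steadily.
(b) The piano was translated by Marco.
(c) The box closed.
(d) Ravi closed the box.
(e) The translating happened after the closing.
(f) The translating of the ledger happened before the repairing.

(a) Not entailed — the passage has Ravi repairing the piano, not Marco.
(b) Not entailed — Marco translated the ledger, not the piano; the piano belongs to the repairing event.
(c) Entailed — 'Marco closed the box' is causative; it entails the inchoative 'the box closed'.
(d) Not entailed — the passage has Marco closing the box, not Ravi.
(e) Entailed — the narrative places the closing before the translating.
(f) Not entailed — the narrative places the repairing before the translating, not after.

(c), (e)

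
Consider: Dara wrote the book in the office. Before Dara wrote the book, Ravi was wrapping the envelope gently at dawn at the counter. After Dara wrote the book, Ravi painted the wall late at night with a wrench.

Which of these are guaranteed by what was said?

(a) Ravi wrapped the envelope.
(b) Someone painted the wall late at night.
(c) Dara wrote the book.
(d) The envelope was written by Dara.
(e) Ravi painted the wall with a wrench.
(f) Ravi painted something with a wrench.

(b), (c), (e), (f)

(a) Not entailed — 'was wrapping' is progressive on an accomplishment; it does not entail the completed 'wrapped'.
(b) Entailed — dropping 'with a wrench' and generalizing the agent leaves a sub-description the original still satisfies.
(c) Entailed — the original entails any weakening of itself; this just drops 'in the office'.
(d) Not entailed — Dara wrote the book, not the envelope; the envelope belongs to the wrapping event.
(e) Entailed — the original entails any weakening of itself; this just drops 'late at night'.
(f) Entailed — the original entails any weakening of itself; this just drops 'late at night' and generalizes the patient.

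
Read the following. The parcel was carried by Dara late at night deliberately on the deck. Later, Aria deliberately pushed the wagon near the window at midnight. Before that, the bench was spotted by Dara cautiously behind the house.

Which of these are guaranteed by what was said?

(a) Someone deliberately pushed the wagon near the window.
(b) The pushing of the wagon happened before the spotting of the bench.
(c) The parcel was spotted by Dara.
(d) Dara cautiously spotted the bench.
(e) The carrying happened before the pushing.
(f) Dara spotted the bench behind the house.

(a) Entailed — every conjunct here is already in the original pushing event.
(b) Not entailed — the narrative places the spotting before the pushing, not after.
(c) Not entailed — Dara spotted the bench, not the parcel; the parcel belongs to the carrying event.
(d) Entailed — dropping 'behind the house' leaves a sub-description the original still satisfies.
(e) Entailed — the narrative places the carrying before the pushing.
(f) Entailed — this follows by dropping conjuncts from the spotting event's description.

(a), (d), (e), (f)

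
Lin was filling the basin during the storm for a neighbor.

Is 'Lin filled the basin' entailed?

'was filling' is progressive; for an accomplishment like 'fill the basin', it doesn't entail completion.

no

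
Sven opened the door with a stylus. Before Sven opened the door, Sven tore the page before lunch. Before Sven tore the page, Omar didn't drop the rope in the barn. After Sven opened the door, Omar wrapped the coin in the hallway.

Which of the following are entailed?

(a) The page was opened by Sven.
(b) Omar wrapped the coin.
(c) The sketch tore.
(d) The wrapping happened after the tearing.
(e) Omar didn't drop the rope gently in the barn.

(b), (d), (e)

(a) Not entailed — Sven opened the door, not the page; the page belongs to the tearing event.
(b) Entailed — the original entails any weakening of itself; this just drops 'in the hallway'.
(c) Not entailed — the page is what tore, not the sketch.
(d) Entailed — the narrative places the tearing before the wrapping.
(e) Entailed — under negation, adding a further restriction is entailed: if no such dropping event occurred, none occurred gently either.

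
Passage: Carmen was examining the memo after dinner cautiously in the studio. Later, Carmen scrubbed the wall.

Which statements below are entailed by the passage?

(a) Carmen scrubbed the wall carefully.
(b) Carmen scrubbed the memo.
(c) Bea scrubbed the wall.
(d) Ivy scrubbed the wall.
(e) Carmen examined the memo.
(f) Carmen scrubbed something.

(e), (f)

(a) Not entailed — 'carefully' adds information not in the original event.
(b) Not entailed — Carmen scrubbed the wall, not the memo; the memo belongs to the examining event.
(c) Not entailed — the passage has Carmen scrubbing the wall, not Bea.
(d) Not entailed — the passage has Carmen scrubbing the wall, not Ivy.
(e) Entailed — 'examine' is an activity; 'was examining' entails that some examining happened, so 'examined' holds.
(f) Entailed — the original entails any weakening of itself; this just generalizes the patient.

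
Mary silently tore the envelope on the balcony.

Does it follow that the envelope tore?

yes

'Mary tore the envelope' is the causative; it entails the inchoative 'the envelope tore'.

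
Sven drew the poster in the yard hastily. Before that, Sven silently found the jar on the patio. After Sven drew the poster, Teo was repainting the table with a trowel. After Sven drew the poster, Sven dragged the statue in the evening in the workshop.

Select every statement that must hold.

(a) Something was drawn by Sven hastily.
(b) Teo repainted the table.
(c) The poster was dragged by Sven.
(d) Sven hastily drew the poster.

(a), (d)

(a) Entailed — this follows by dropping conjuncts from the drawing event's description.
(b) Not entailed — 'was repainting' is progressive on an accomplishment; it does not entail the completed 'repainted'.
(c) Not entailed — Sven dragged the statue, not the poster; the poster belongs to the drawing event.
(d) Entailed — this follows by dropping conjuncts from the drawing event's description.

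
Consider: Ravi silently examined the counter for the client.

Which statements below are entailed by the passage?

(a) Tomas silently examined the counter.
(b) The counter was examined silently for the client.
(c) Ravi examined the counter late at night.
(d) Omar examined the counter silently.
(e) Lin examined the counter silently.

(a) Not entailed — the passage has Ravi examining the counter, not Tomas.
(b) Entailed — every conjunct here is already in the original examining event.
(c) Not entailed — 'late at night' adds information not in the original event.
(d) Not entailed — the passage has Ravi examining the counter, not Omar.
(e) Not entailed — the passage has Ravi examining the counter, not Lin.

(b)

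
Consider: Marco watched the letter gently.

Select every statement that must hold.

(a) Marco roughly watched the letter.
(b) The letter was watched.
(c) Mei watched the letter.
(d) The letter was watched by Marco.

(a) Not entailed — 'roughly' adds a manner not in (and inconsistent with) the original.
(b) Entailed — dropping 'gently' and generalizing the agent leaves a sub-description the original still satisfies.
(c) Not entailed — the passage has Marco watching the letter, not Mei.
(d) Entailed — this follows by dropping conjuncts from the watching event's description.

(b), (d)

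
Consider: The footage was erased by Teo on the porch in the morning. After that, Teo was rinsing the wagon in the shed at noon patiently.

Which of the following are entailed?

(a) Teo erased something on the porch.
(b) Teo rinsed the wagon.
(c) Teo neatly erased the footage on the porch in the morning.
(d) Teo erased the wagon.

(a) Entailed — this follows by dropping conjuncts from the erasing event's description.
(b) Entailed — 'rinse' is an activity; 'was rinsing' entails that some rinsing happened, so 'rinsed' holds.
(c) Not entailed — 'neatly' adds information not in the original event.
(d) Not entailed — Teo erased the footage, not the wagon; the wagon belongs to the rinsing event.

(a), (b)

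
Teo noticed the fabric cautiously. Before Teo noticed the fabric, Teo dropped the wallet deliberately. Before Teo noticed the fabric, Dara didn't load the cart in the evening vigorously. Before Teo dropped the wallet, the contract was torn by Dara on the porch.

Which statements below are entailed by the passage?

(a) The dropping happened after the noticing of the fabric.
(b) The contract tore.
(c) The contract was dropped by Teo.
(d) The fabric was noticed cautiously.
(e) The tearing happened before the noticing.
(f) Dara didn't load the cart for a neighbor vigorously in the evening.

(a) Not entailed — the narrative places the dropping before the noticing, not after.
(b) Entailed — 'Dara tore the contract' is causative; it entails the inchoative 'the contract tore'.
(c) Not entailed — Teo dropped the wallet, not the contract; the contract belongs to the tearing event.
(d) Entailed — this follows by dropping conjuncts from the noticing event's description.
(e) Entailed — the narrative places the tearing before the noticing.
(f) Entailed — under negation, adding a further restriction is entailed: if no such loading event occurred, none occurred for a neighbor either.

(b), (d), (e), (f)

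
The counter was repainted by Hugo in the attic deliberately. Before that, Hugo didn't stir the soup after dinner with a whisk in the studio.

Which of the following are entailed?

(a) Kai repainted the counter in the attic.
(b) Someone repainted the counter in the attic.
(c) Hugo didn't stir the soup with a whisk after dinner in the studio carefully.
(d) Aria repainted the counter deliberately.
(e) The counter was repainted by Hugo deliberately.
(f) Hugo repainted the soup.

(b), (c), (e)

(a) Not entailed — the passage has Hugo repainting the counter, not Kai.
(b) Entailed — the original entails any weakening of itself; this just drops 'deliberately' and generalizes the agent.
(c) Entailed — under negation, adding a further restriction is entailed: if no such stirring event occurred, none occurred carefully either.
(d) Not entailed — the passage has Hugo repainting the counter, not Aria.
(e) Entailed — dropping 'in the attic' leaves a sub-description the original still satisfies.
(f) Not entailed — Hugo repainted the counter, not the soup; the soup belongs to the stirring event.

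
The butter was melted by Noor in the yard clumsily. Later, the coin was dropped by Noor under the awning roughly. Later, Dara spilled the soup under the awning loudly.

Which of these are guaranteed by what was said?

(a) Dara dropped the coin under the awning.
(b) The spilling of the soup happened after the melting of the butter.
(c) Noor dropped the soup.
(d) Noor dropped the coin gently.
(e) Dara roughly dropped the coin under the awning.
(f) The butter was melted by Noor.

(a) Not entailed — the passage has Noor dropping the coin, not Dara.
(b) Entailed — the narrative places the melting before the spilling.
(c) Not entailed — Noor dropped the coin, not the soup; the soup belongs to the spilling event.
(d) Not entailed — 'gently' adds a manner not in (and inconsistent with) the original.
(e) Not entailed — the passage has Noor dropping the coin, not Dara.
(f) Entailed — this follows by dropping conjuncts from the melting event's description.

(b), (f)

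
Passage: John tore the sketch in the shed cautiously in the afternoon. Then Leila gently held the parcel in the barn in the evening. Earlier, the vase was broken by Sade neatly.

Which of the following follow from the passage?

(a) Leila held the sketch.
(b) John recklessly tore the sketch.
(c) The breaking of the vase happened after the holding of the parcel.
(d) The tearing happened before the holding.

(a) Not entailed — Leila held the parcel, not the sketch; the sketch belongs to the tearing event.
(b) Not entailed — 'recklessly' adds a manner not in (and inconsistent with) the original.
(c) Not entailed — the narrative places the breaking before the holding, not after.
(d) Entailed — the narrative places the tearing before the holding.

(d)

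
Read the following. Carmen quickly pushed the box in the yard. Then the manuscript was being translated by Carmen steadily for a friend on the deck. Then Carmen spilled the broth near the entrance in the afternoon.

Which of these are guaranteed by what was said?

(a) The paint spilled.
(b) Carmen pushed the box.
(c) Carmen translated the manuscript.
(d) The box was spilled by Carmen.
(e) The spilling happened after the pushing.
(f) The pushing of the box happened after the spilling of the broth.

(a) Not entailed — the broth is what spilled, not the paint.
(b) Entailed — the original entails any weakening of itself; this just drops 'in the yard', 'quickly'.
(c) Not entailed — 'was translating' is progressive on an accomplishment; it does not entail the completed 'translated'.
(d) Not entailed — Carmen spilled the broth, not the box; the box belongs to the pushing event.
(e) Entailed — the narrative places the pushing before the spilling.
(f) Not entailed — the narrative places the pushing before the spilling, not after.

(b), (e)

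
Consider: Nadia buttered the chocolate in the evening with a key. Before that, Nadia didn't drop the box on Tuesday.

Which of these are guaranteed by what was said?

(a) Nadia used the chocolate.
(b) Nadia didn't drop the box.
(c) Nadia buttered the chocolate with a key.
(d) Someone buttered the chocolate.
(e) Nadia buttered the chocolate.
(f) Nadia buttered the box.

(c), (d), (e)

(a) Not entailed — the chocolate is the patient, not an instrument — Nadia used a key.
(b) Not entailed — dropping 'on Tuesday' under negation is not valid — the original leaves open that Nadia dropped the box some other way.
(c) Entailed — the original entails any weakening of itself; this just drops 'in the evening'.
(d) Entailed — every conjunct here is already in the original buttering event.
(e) Entailed — this follows by dropping conjuncts from the buttering event's description.
(f) Not entailed — Nadia buttered the chocolate, not the box; the box belongs to the dropping event.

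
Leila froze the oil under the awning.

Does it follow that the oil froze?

'Leila froze the oil' is the causative; it entails the inchoative 'the oil froze'.

yes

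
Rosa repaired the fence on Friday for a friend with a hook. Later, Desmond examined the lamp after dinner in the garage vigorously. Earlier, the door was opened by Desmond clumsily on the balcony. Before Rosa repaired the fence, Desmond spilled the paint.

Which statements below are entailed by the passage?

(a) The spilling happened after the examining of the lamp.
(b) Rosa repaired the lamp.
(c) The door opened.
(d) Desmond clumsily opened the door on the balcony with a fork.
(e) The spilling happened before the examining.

(c), (e)

(a) Not entailed — the narrative places the spilling before the examining, not after.
(b) Not entailed — Rosa repaired the fence, not the lamp; the lamp belongs to the examining event.
(c) Entailed — 'Desmond opened the door' is causative; it entails the inchoative 'the door opened'.
(d) Not entailed — 'with a fork' adds information not in the original event.
(e) Entailed — the narrative places the spilling before the examining.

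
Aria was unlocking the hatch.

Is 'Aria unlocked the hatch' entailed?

no

'was unlocking' is progressive; for an accomplishment like 'unlock the hatch', it doesn't entail completion.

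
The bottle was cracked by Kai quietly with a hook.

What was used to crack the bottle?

a hook

'with a hook' marks the instrument of the cracking event.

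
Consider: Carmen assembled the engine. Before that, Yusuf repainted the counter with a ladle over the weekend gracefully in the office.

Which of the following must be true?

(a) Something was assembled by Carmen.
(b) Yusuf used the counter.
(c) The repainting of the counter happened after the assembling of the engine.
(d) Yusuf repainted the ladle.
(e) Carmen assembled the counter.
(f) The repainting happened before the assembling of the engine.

(a), (f)

(a) Entailed — generalizing the patient leaves a sub-description the original still satisfies.
(b) Not entailed — the counter is the patient, not an instrument — Yusuf used a ladle.
(c) Not entailed — the narrative places the repainting before the assembling, not after.
(d) Not entailed — the ladle is the instrument, not what was repainted.
(e) Not entailed — Carmen assembled the engine, not the counter; the counter belongs to the repainting event.
(f) Entailed — the narrative places the repainting before the assembling.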